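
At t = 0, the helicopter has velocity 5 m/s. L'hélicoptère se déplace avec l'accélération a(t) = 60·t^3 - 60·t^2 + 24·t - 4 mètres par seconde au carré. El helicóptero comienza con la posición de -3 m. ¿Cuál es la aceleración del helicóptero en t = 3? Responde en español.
Usando a(t) = 60·t^3 - 60·t^2 + 24·t - 4 y sustituyendo t = 3, encontramos a = 1148.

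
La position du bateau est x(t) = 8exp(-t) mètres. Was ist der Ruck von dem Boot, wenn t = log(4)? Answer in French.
Nous devons dériver notre équation de la position x(t) = 8·exp(-t) 3 fois. En prenant d/dt de x(t), nous trouvons v(t) = -8·exp(-t). En prenant d/dt de v(t), nous trouvons a(t) = 8·exp(-t). La dérivée de l'accélération donne le jerk: j(t) = -8·exp(-t). Nous avons le jerk j(t) = -8·exp(-t). En substituant t = log(4): j(log(4)) = -2.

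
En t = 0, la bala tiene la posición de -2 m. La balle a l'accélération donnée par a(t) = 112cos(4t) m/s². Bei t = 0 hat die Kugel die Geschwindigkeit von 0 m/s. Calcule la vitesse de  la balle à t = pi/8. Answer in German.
Wir müssen unsere Gleichung für die Beschleunigung a(t) = 112·cos(4·t) 1-mal integrieren. Die Stammfunktion von der Beschleunigung ist die Geschwindigkeit. Mit v(0) = 0 erhalten wir v(t) = 28·sin(4·t). Wir haben die Geschwindigkeit v(t) = 28·sin(4·t). Durch Einsetzen von t = pi/8: v(pi/8) = 28.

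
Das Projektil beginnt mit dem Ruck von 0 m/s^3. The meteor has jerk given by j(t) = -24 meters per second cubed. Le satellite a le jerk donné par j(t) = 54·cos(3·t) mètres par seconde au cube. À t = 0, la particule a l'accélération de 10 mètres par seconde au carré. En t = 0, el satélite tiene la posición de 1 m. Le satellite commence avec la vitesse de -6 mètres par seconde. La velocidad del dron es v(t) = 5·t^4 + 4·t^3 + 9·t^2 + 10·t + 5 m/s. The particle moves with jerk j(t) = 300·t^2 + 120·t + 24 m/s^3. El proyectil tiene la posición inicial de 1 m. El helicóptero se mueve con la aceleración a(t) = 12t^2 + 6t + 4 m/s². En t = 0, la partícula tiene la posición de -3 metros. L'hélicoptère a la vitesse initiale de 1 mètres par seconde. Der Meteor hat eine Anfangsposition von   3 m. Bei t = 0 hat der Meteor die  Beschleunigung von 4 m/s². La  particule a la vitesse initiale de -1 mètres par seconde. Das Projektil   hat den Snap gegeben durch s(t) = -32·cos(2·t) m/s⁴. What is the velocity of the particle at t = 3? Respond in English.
Starting from jerk j(t) = 300·t^2 + 120·t + 24, we take 2 integrals. The integral of jerk is acceleration. Using a(0) = 10, we get a(t) = 100·t^3 + 60·t^2 + 24·t + 10. Taking ∫a(t)dt and applying v(0) = -1, we find v(t) = 25·t^4 + 20·t^3 + 12·t^2 + 10·t - 1. Using v(t) = 25·t^4 + 20·t^3 + 12·t^2 + 10·t - 1 and substituting t = 3, we find v = 2702.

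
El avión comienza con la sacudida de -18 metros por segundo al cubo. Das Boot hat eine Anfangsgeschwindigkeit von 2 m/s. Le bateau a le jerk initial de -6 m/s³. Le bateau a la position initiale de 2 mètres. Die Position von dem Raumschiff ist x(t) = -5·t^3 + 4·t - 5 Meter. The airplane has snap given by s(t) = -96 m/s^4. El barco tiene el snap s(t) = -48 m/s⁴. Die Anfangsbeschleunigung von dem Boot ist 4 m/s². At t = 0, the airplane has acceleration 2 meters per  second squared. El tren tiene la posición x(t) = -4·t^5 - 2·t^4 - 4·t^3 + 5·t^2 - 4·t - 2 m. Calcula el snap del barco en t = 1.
Usando s(t) = -48 y sustituyendo t = 1, encontramos s = -48.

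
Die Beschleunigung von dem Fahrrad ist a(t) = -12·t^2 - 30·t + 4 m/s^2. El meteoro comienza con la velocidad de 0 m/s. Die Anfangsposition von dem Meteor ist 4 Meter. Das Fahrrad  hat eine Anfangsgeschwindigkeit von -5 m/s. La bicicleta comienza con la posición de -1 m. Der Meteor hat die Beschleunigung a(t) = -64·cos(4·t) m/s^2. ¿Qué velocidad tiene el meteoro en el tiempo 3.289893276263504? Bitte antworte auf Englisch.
We must find the integral of our acceleration equation a(t) = -64·cos(4·t) 1 time. Integrating acceleration and using the initial condition v(0) = 0, we get v(t) = -16·sin(4·t). We have velocity v(t) = -16·sin(4·t). Substituting t = 3.289893276263504: v(3.289893276263504) = -8.94430792247800.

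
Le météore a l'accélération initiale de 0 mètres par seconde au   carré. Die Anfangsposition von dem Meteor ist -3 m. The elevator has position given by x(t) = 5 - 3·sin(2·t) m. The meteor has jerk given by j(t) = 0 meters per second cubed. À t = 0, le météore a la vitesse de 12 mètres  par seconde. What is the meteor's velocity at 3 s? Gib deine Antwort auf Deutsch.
Wir müssen unsere Gleichung für den Ruck j(t) = 0 2-mal integrieren. Mit ∫j(t)dt und Anwendung von a(0) = 0, finden wir a(t) = 0. Mit ∫a(t)dt und Anwendung von v(0) = 12, finden wir v(t) = 12. Mit v(t) = 12 und Einsetzen von t = 3, finden wir v = 12.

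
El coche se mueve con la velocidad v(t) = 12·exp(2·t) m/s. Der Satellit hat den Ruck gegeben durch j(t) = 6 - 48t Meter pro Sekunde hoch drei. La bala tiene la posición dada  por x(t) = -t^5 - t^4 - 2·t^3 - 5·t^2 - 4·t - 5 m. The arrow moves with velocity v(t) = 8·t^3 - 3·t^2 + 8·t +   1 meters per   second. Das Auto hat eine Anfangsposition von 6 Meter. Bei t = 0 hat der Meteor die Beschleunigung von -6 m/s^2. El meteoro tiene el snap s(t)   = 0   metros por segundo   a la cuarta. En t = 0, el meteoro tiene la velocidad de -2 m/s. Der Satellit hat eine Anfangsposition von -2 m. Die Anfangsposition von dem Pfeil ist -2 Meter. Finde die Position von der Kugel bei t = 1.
Wir haben die Position x(t) = -t^5 - t^4 - 2·t^3 - 5·t^2 - 4·t - 5. Durch Einsetzen von t = 1: x(1) = -18.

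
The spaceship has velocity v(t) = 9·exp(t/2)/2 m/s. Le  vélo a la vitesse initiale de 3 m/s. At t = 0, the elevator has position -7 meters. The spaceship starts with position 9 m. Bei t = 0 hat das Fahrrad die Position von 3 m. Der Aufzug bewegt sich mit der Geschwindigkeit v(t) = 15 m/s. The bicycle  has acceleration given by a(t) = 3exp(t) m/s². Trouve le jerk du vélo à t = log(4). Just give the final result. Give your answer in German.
Der Ruck bei t = log(4) ist j = 12.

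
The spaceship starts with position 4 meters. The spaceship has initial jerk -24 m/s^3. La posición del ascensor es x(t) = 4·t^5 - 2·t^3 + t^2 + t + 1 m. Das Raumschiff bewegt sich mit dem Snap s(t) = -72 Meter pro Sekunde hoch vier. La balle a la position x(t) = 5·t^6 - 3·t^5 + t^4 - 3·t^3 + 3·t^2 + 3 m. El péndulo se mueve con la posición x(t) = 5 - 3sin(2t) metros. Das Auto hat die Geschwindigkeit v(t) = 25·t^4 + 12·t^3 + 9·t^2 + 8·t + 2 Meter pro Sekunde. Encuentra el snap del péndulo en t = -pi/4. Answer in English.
We must differentiate our position equation x(t) = 5 - 3·sin(2·t) 4 times. Taking d/dt of x(t), we find v(t) = -6·cos(2·t). Taking d/dt of v(t), we find a(t) = 12·sin(2·t). Differentiating acceleration, we get jerk: j(t) = 24·cos(2·t). Taking d/dt of j(t), we find s(t) = -48·sin(2·t). From the given snap equation s(t) = -48·sin(2·t), we substitute t = -pi/4 to get s = 48.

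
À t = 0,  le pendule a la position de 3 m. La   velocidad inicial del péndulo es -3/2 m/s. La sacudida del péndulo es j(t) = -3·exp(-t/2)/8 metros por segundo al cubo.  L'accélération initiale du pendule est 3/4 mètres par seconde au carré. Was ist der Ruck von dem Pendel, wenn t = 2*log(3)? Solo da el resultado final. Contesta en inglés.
The jerk at t = 2*log(3) is j = -1/8.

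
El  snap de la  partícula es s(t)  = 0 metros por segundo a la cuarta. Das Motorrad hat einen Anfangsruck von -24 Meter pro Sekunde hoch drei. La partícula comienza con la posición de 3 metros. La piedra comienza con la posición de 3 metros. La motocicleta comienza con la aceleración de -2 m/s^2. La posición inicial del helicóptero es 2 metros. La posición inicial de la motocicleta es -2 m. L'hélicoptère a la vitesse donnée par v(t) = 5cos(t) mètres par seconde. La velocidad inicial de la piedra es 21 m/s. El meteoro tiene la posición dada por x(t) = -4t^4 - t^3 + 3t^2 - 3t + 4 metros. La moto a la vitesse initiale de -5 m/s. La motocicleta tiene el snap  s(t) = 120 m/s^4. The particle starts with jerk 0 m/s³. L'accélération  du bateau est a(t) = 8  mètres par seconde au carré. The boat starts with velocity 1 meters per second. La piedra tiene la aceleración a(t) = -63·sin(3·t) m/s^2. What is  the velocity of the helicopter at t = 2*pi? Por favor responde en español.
Tenemos la velocidad v(t) = 5·cos(t). Sustituyendo t = 2*pi: v(2*pi) = 5.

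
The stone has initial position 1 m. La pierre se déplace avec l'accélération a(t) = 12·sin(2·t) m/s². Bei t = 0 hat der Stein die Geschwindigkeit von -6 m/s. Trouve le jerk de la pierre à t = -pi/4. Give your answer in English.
We must differentiate our acceleration equation a(t) = 12·sin(2·t) 1 time. Taking d/dt of a(t), we find j(t) = 24·cos(2·t). We have jerk j(t) = 24·cos(2·t). Substituting t = -pi/4: j(-pi/4) = 0.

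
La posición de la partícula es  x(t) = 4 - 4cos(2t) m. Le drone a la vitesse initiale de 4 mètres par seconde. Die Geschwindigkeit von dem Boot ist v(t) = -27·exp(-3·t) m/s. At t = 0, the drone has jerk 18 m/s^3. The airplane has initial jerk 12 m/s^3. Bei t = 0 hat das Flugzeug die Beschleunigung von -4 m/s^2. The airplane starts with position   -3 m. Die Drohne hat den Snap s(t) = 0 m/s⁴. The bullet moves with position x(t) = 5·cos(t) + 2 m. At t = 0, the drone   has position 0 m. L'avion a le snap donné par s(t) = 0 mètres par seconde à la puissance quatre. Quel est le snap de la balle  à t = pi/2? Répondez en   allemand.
Um dies zu lösen, müssen wir 4 Ableitungen unserer Gleichung für die Position x(t) = 5·cos(t) + 2 nehmen. Die Ableitung von der Position ergibt die Geschwindigkeit: v(t) = -5·sin(t). Durch Ableiten von der Geschwindigkeit erhalten wir die Beschleunigung: a(t) = -5·cos(t). Durch Ableiten von der Beschleunigung erhalten wir den Ruck: j(t) = 5·sin(t). Durch Ableiten von dem Ruck erhalten wir den Snap: s(t) = 5·cos(t). Aus der Gleichung für den Snap s(t) = 5·cos(t), setzen wir t = pi/2 ein und erhalten s = 0.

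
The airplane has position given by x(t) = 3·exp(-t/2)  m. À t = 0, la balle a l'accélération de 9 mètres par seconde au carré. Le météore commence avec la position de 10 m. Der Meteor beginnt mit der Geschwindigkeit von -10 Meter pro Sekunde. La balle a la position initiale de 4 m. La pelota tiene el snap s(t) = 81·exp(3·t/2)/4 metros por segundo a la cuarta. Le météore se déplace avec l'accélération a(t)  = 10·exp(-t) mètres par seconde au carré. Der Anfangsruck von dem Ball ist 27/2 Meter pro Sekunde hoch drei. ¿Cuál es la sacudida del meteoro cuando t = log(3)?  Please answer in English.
To solve this, we need to take 1 derivative of our acceleration equation a(t) = 10·exp(-t). Differentiating acceleration, we get jerk: j(t) = -10·exp(-t). We have jerk j(t) = -10·exp(-t). Substituting t = log(3): j(log(3)) = -10/3.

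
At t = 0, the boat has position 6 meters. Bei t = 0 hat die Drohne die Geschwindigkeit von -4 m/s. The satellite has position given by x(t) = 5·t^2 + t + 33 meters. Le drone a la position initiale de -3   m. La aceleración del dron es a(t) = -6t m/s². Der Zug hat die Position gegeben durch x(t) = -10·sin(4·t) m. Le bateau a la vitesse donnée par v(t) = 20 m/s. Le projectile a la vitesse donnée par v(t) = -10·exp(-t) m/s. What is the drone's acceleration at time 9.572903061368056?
Using a(t) = -6·t and substituting t = 9.572903061368056, we find a = -57.4374183682083.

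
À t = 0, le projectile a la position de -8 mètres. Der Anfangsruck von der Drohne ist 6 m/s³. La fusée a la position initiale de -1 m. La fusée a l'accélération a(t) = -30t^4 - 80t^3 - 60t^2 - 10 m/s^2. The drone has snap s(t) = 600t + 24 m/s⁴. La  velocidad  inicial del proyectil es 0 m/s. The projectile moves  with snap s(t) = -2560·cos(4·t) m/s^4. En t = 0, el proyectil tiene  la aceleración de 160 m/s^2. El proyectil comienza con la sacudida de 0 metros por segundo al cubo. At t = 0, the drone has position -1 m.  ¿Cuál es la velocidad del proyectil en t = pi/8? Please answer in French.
Pour résoudre ceci, nous devons prendre 3 intégrales de notre équation du snap s(t) = -2560·cos(4·t). En prenant ∫s(t)dt et en appliquant j(0) = 0, nous trouvons j(t) = -640·sin(4·t). En prenant ∫j(t)dt et en appliquant a(0) = 160, nous trouvons a(t) = 160·cos(4·t). L'intégrale de l'accélération est la vitesse. En utilisant v(0) = 0, nous obtenons v(t) = 40·sin(4·t). Nous avons la vitesse v(t) = 40·sin(4·t). En substituant t = pi/8: v(pi/8) = 40.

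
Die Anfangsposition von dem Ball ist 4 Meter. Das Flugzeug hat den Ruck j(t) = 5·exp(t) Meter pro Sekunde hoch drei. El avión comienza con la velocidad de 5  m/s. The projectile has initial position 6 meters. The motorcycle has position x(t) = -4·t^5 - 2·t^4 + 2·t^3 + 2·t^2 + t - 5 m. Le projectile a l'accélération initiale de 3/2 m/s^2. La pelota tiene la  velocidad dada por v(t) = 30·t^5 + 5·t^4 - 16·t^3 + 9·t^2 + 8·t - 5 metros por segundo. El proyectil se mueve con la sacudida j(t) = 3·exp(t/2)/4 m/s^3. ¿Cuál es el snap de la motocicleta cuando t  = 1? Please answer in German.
Wir müssen unsere Gleichung für die Position x(t) = -4·t^5 - 2·t^4 + 2·t^3 + 2·t^2 + t - 5 4-mal ableiten. Mit d/dt von x(t) finden wir v(t) = -20·t^4 - 8·t^3 + 6·t^2 + 4·t + 1. Durch Ableiten von der Geschwindigkeit erhalten wir die Beschleunigung: a(t) = -80·t^3 - 24·t^2 + 12·t + 4. Mit d/dt von a(t) finden wir j(t) = -240·t^2 - 48·t + 12. Durch Ableiten von dem Ruck erhalten wir den Snap: s(t) = -480·t - 48. Mit s(t) = -480·t - 48 und Einsetzen von t = 1, finden wir s = -528.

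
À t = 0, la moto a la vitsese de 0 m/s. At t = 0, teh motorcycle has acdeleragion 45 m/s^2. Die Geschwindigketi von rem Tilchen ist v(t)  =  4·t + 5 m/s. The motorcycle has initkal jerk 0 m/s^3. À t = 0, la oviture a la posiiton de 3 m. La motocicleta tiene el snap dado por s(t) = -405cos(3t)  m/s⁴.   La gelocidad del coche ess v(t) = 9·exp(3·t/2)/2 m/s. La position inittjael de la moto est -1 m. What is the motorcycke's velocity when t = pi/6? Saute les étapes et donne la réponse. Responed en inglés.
At t = pi/6, v = 15.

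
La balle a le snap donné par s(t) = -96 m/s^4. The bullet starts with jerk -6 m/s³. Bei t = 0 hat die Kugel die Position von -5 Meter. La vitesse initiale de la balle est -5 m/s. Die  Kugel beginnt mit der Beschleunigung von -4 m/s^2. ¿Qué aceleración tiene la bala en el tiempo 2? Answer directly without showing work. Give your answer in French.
À t = 2, a = -208.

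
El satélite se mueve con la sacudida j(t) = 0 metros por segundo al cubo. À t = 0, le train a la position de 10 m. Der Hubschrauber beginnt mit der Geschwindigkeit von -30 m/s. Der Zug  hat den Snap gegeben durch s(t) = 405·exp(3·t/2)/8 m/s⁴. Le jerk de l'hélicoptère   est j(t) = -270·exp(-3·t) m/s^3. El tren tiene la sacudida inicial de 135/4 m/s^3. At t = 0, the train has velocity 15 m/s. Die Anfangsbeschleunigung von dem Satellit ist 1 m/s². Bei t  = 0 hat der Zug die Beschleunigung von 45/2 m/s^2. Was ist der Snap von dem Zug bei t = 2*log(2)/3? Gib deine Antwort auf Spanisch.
De la ecuación del snap s(t) = 405·exp(3·t/2)/8, sustituimos t = 2*log(2)/3 para obtener s = 405/4.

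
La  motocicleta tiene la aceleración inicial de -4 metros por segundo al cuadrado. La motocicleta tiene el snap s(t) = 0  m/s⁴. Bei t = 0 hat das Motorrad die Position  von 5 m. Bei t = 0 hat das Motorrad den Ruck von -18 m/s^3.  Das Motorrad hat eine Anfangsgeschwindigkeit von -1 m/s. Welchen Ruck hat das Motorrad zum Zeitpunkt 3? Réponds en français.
Nous devons trouver l'intégrale de notre équation du snap s(t) = 0 1 fois. En intégrant le snap et en utilisant la condition initiale j(0) = -18, nous obtenons j(t) = -18. De l'équation du jerk j(t) = -18, nous substituons t = 3 pour obtenir j = -18.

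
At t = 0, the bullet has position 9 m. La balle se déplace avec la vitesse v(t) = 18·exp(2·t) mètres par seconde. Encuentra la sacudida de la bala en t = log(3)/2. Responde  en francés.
En partant de la vitesse v(t) = 18·exp(2·t), nous prenons 2 dérivées. En dérivant la vitesse, nous obtenons l'accélération: a(t) = 36·exp(2·t). En prenant d/dt de a(t), nous trouvons j(t) = 72·exp(2·t). Nous avons le jerk j(t) = 72·exp(2·t). En substituant t = log(3)/2: j(log(3)/2) = 216.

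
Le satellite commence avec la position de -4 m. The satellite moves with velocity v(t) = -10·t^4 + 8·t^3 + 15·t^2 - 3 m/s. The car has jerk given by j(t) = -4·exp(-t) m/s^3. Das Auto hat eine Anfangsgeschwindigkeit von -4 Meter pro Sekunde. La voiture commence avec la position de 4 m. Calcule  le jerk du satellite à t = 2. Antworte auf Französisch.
En partant de la vitesse v(t) = -10·t^4 + 8·t^3 + 15·t^2 - 3, nous prenons 2 dérivées. En prenant d/dt de v(t), nous trouvons a(t) = -40·t^3 + 24·t^2 + 30·t. La dérivée de l'accélération donne le jerk: j(t) = -120·t^2 + 48·t + 30. De l'équation du jerk j(t) = -120·t^2 + 48·t + 30, nous substituons t = 2 pour obtenir j = -354.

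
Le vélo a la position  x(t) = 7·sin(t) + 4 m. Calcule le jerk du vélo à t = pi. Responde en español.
Partiendo de la posición x(t) = 7·sin(t) + 4, tomamos 3 derivadas. La derivada de la posición da la velocidad: v(t) = 7·cos(t). La derivada de la velocidad da la aceleración: a(t) = -7·sin(t). La derivada de la aceleración da la sacudida: j(t) = -7·cos(t). De la ecuación de la sacudida j(t) = -7·cos(t), sustituimos t = pi para obtener j = 7.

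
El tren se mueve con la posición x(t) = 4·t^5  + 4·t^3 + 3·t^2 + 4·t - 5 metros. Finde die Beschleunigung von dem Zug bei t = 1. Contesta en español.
Para resolver esto, necesitamos tomar 2 derivadas de nuestra ecuación de la posición x(t) = 4·t^5 + 4·t^3 + 3·t^2 + 4·t - 5. Tomando d/dt de x(t), encontramos v(t) = 20·t^4 + 12·t^2 + 6·t + 4. Tomando d/dt de v(t), encontramos a(t) = 80·t^3 + 24·t + 6. Usando a(t) = 80·t^3 + 24·t + 6 y sustituyendo t = 1, encontramos a = 110.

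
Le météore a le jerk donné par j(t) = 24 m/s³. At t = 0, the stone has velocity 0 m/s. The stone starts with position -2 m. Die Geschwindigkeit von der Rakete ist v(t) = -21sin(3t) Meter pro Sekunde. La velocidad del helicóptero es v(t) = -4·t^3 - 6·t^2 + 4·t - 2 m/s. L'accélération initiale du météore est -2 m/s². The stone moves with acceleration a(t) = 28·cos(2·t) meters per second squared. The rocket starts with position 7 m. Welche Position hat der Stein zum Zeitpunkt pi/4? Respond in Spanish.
Debemos encontrar la antiderivada de nuestra ecuación de la aceleración a(t) = 28·cos(2·t) 2 veces. Tomando ∫a(t)dt y aplicando v(0) = 0, encontramos v(t) = 14·sin(2·t). Tomando ∫v(t)dt y aplicando x(0) = -2, encontramos x(t) = 5 - 7·cos(2·t). De la ecuación de la posición x(t) = 5 - 7·cos(2·t), sustituimos t = pi/4 para obtener x = 5.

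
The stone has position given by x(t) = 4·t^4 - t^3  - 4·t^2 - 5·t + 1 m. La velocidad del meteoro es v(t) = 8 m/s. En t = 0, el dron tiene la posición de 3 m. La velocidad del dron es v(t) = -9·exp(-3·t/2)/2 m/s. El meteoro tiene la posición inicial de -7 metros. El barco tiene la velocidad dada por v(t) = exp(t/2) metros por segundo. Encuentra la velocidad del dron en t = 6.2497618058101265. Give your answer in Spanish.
Tenemos la velocidad v(t) = -9·exp(-3·t/2)/2. Sustituyendo t = 6.2497618058101265: v(6.2497618058101265) = -0.000381818454647328.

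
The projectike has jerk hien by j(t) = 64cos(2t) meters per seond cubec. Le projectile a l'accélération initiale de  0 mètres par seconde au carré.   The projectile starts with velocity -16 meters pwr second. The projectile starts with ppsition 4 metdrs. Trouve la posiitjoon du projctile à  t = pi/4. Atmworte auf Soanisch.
Para resolver esto, necesitamos tomar 3 antiderivadas de nuestra ecuación de la sacudida j(t) = 64·cos(2·t). La integral de la sacudida es la aceleración. Usando a(0) = 0, obtenemos a(t) = 32·sin(2·t). La antiderivada de la aceleración, con v(0) = -16, da la velocidad: v(t) = -16·cos(2·t). La antiderivada de la velocidad, con x(0) = 4, da la posición: x(t) = 4 - 8·sin(2·t). Tenemos la posición x(t) = 4 - 8·sin(2·t). Sustituyendo t = pi/4: x(pi/4) = -4.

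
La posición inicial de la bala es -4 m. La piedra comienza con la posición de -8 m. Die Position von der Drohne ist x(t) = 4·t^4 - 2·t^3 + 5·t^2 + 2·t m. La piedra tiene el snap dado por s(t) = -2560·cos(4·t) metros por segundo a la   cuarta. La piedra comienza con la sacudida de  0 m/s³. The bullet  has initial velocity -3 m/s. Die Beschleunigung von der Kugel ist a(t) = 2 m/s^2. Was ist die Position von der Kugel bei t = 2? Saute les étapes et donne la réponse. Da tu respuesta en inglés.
At t = 2, x = -6.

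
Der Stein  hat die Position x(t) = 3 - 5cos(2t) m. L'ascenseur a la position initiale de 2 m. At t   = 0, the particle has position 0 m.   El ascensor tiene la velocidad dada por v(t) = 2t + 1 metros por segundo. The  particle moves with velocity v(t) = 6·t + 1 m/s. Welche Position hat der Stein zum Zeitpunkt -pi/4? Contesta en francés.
En utilisant x(t) = 3 - 5·cos(2·t) et en substituant t = -pi/4, nous trouvons x = 3.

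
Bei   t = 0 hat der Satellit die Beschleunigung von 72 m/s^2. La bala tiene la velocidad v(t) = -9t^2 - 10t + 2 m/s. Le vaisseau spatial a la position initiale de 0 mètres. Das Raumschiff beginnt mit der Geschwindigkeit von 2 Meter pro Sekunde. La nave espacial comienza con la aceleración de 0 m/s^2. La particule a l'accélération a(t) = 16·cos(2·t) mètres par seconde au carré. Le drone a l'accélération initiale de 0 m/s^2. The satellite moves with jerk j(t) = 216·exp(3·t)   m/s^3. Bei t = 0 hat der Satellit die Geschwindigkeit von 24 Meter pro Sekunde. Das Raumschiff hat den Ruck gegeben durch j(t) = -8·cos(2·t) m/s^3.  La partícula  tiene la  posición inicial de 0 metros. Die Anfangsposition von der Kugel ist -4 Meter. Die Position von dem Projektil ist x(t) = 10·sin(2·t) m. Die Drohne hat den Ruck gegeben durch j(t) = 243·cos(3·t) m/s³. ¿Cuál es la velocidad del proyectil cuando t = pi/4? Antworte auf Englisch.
We must differentiate our position equation x(t) = 10·sin(2·t) 1 time. The derivative of position gives velocity: v(t) = 20·cos(2·t). From the given velocity equation v(t) = 20·cos(2·t), we substitute t = pi/4 to get v = 0.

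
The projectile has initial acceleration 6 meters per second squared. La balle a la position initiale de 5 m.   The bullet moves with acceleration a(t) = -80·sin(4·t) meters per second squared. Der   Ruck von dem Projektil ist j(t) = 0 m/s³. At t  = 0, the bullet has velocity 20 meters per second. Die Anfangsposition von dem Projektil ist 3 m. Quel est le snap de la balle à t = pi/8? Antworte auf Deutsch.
Wir müssen unsere Gleichung für die Beschleunigung a(t) = -80·sin(4·t) 2-mal ableiten. Durch Ableiten von der Beschleunigung erhalten wir den Ruck: j(t) = -320·cos(4·t). Mit d/dt von j(t) finden wir s(t) = 1280·sin(4·t). Mit s(t) = 1280·sin(4·t) und Einsetzen von t = pi/8, finden wir s = 1280.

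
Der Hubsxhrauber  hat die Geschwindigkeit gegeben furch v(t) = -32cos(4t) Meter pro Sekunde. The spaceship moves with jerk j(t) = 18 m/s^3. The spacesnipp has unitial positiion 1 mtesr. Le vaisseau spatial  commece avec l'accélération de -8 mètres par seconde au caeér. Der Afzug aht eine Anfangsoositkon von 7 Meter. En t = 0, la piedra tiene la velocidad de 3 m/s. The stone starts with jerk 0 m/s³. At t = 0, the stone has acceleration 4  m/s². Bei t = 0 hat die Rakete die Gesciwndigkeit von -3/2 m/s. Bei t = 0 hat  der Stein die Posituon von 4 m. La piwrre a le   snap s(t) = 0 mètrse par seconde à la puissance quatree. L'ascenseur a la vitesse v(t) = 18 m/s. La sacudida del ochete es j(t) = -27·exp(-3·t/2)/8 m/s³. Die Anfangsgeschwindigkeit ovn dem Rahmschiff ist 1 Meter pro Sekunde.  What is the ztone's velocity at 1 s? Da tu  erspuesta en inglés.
Starting from snap s(t) = 0, we take 3 integrals. The integral of snap, with j(0) = 0, gives jerk: j(t) = 0. Taking ∫j(t)dt and applying a(0) = 4, we find a(t) = 4. Finding the antiderivative of a(t) and using v(0) = 3: v(t) = 4·t + 3. From the given velocity equation v(t) = 4·t + 3, we substitute t = 1 to get v = 7.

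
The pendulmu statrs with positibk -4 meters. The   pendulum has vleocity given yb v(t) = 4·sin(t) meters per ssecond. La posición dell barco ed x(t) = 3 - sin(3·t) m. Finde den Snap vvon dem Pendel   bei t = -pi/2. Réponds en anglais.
To solve this, we need to take 3 derivatives of our velocity equation v(t) = 4·sin(t). The derivative of velocity gives acceleration: a(t) = 4·cos(t). The derivative of acceleration gives jerk: j(t) = -4·sin(t). The derivative of jerk gives snap: s(t) = -4·cos(t). From the given snap equation s(t) = -4·cos(t), we substitute t = -pi/2 to get s = 0.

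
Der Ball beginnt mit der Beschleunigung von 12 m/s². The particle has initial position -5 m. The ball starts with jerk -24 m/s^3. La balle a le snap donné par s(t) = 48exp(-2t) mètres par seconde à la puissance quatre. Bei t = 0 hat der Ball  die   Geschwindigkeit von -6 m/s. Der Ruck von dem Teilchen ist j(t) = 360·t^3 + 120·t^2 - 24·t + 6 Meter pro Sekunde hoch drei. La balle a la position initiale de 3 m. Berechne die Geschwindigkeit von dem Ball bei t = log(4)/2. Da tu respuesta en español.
Partiendo del snap s(t) = 48·exp(-2·t), tomamos 3 integrales. La integral del snap, con j(0) = -24, da la sacudida: j(t) = -24·exp(-2·t). La antiderivada de la sacudida es la aceleración. Usando a(0) = 12, obtenemos a(t) = 12·exp(-2·t). La antiderivada de la aceleración, con v(0) = -6, da la velocidad: v(t) = -6·exp(-2·t). Usando v(t) = -6·exp(-2·t) y sustituyendo t = log(4)/2, encontramos v = -3/2.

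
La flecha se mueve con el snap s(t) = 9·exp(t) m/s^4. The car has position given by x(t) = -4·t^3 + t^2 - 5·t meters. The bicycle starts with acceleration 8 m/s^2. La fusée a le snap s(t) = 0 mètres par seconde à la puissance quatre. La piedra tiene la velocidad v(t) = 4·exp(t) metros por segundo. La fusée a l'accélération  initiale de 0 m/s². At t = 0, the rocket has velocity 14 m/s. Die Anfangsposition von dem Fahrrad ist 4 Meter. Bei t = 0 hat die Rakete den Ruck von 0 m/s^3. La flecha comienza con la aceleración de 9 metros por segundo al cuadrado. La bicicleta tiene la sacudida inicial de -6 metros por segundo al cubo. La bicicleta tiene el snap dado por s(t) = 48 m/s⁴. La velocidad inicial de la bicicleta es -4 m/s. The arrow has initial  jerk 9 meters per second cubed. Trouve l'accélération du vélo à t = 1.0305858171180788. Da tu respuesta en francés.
En partant du snap s(t) = 48, nous prenons 2 intégrales. L'intégrale du snap est le jerk. En utilisant j(0) = -6, nous obtenons j(t) = 48·t - 6. En prenant ∫j(t)dt et en appliquant a(0) = 8, nous trouvons a(t) = 24·t^2 - 6·t + 8. Nous avons l'accélération a(t) = 24·t^2 - 6·t + 8. En substituant t = 1.0305858171180788: a(1.0305858171180788) = 27.3070561319700.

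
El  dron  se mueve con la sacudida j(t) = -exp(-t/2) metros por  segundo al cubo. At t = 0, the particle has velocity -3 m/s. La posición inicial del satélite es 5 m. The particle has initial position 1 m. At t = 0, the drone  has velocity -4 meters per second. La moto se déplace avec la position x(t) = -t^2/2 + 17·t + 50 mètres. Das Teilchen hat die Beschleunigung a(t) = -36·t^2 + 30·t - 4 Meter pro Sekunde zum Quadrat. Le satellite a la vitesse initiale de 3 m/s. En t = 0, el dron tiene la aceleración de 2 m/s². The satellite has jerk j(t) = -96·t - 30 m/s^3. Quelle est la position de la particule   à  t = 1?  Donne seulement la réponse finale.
La position à t = 1 est x = -2.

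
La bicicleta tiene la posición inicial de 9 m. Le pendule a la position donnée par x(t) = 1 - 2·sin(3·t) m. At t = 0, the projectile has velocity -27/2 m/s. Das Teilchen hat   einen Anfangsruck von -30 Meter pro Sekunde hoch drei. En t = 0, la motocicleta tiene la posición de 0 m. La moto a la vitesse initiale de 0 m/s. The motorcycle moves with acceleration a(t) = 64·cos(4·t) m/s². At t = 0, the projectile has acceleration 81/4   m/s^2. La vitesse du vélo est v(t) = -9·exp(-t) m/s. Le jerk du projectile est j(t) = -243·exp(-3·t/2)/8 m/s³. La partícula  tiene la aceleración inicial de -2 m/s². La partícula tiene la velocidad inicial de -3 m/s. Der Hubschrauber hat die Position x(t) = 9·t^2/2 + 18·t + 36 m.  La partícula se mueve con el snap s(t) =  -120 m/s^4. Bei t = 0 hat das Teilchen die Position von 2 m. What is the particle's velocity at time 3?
Starting from snap s(t) = -120, we take 3 antiderivatives. Taking ∫s(t)dt and applying j(0) = -30, we find j(t) = -120·t - 30. The integral of jerk is acceleration. Using a(0) = -2, we get a(t) = -60·t^2 - 30·t - 2. Integrating acceleration and using the initial condition v(0) = -3, we get v(t) = -20·t^3 - 15·t^2 - 2·t - 3. From the given velocity equation v(t) = -20·t^3 - 15·t^2 - 2·t - 3, we substitute t = 3 to get v = -684.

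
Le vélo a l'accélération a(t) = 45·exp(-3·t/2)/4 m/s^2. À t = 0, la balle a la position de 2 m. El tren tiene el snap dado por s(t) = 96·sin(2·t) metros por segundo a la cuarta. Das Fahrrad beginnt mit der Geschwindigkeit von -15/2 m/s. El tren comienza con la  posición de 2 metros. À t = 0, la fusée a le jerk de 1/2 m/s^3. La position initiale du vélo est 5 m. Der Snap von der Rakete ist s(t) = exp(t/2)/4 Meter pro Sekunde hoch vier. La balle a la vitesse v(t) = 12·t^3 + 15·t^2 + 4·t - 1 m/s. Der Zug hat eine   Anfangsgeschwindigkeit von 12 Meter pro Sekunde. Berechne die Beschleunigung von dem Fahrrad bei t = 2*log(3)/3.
Mit a(t) = 45·exp(-3·t/2)/4 und Einsetzen von t = 2*log(3)/3, finden wir a = 15/4.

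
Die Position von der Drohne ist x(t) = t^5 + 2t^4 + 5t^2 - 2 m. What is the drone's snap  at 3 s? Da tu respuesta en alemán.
Ausgehend von der Position x(t) = t^5 + 2·t^4 + 5·t^2 - 2, nehmen wir 4 Ableitungen. Mit d/dt von x(t) finden wir v(t) = 5·t^4 + 8·t^3 + 10·t. Mit d/dt von v(t) finden wir a(t) = 20·t^3 + 24·t^2 + 10. Durch Ableiten von der Beschleunigung erhalten wir den Ruck: j(t) = 60·t^2 + 48·t. Durch Ableiten von dem Ruck erhalten wir den Snap: s(t) = 120·t + 48. Wir haben den Snap s(t) = 120·t + 48. Durch Einsetzen von t = 3: s(3) = 408.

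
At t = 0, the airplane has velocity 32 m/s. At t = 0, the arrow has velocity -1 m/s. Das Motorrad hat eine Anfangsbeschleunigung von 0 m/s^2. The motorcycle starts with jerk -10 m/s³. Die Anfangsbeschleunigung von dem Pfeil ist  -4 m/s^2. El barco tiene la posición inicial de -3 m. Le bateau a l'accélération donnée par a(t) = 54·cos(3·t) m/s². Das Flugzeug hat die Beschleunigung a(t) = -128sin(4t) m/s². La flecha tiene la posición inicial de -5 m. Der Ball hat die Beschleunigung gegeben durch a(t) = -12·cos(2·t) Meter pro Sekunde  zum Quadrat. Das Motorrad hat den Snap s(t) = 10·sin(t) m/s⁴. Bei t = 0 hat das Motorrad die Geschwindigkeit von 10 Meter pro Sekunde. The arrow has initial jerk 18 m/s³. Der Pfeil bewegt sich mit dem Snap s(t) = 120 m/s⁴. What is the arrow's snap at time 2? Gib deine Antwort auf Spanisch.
De la ecuación del snap s(t) = 120, sustituimos t = 2 para obtener s = 120.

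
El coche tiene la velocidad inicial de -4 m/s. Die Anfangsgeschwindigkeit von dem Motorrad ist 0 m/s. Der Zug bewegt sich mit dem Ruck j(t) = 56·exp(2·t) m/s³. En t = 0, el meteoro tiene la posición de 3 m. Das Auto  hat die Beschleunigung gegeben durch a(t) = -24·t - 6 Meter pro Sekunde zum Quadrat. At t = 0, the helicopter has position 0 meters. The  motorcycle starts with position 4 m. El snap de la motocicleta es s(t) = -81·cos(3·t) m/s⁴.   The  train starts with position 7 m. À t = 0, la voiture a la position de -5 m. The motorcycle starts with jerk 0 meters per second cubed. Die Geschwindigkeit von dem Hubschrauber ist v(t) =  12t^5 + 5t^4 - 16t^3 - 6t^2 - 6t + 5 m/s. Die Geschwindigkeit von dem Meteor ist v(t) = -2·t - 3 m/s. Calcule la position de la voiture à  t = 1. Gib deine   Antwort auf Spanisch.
Partiendo de la aceleración a(t) = -24·t - 6, tomamos 2 antiderivadas. Tomando ∫a(t)dt y aplicando v(0) = -4, encontramos v(t) = -12·t^2 - 6·t - 4. La antiderivada de la velocidad, con x(0) = -5, da la posición: x(t) = -4·t^3 - 3·t^2 - 4·t - 5. Usando x(t) = -4·t^3 - 3·t^2 - 4·t - 5 y sustituyendo t = 1, encontramos x = -16.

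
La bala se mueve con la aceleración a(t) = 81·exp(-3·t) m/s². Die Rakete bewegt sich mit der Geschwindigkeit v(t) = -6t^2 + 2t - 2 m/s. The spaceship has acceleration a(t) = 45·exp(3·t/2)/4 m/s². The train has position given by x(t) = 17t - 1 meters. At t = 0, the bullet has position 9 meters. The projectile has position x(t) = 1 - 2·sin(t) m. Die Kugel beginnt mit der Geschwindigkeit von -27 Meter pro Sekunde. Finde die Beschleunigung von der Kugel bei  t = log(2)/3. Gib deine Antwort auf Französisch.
Nous avons l'accélération a(t) = 81·exp(-3·t). En substituant t = log(2)/3: a(log(2)/3) = 81/2.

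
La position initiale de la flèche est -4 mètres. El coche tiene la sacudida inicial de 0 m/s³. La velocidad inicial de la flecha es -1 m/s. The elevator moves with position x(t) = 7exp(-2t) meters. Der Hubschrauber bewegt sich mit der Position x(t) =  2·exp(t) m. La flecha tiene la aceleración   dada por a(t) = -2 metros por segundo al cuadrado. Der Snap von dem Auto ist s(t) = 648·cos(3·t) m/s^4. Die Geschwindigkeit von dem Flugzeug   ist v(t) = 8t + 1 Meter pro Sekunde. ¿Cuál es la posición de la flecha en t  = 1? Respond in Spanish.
Partiendo de la aceleración a(t) = -2, tomamos 2 integrales. La integral de la aceleración, con v(0) = -1, da la velocidad: v(t) = -2·t - 1. Tomando ∫v(t)dt y aplicando x(0) = -4, encontramos x(t) = -t^2 - t - 4. De la ecuación de la posición x(t) = -t^2 - t - 4, sustituimos t = 1 para obtener x = -6.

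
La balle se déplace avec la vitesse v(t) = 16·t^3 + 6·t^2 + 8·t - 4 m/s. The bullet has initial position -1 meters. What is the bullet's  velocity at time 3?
We have velocity v(t) = 16·t^3 + 6·t^2 + 8·t - 4. Substituting t = 3: v(3) = 506.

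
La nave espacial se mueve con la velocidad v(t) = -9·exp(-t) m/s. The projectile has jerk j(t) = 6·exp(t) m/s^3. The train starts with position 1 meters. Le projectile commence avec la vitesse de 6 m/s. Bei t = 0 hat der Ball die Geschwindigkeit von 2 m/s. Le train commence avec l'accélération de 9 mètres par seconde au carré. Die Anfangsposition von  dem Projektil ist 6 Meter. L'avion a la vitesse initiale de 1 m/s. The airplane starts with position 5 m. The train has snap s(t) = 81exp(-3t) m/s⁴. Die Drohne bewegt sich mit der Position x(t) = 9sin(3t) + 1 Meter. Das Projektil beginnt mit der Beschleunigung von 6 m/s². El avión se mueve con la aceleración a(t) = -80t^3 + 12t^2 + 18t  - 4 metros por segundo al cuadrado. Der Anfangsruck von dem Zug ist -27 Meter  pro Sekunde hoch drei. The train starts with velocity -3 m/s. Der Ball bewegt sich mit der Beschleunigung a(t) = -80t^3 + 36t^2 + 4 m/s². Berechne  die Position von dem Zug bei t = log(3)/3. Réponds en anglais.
We need to integrate our snap equation s(t) = 81·exp(-3·t) 4 times. The antiderivative of snap, with j(0) = -27, gives jerk: j(t) = -27·exp(-3·t). Finding the integral of j(t) and using a(0) = 9: a(t) = 9·exp(-3·t). The integral of acceleration, with v(0) = -3, gives velocity: v(t) = -3·exp(-3·t). The antiderivative of velocity, with x(0) = 1, gives position: x(t) = exp(-3·t). Using x(t) = exp(-3·t) and substituting t = log(3)/3, we find x = 1/3.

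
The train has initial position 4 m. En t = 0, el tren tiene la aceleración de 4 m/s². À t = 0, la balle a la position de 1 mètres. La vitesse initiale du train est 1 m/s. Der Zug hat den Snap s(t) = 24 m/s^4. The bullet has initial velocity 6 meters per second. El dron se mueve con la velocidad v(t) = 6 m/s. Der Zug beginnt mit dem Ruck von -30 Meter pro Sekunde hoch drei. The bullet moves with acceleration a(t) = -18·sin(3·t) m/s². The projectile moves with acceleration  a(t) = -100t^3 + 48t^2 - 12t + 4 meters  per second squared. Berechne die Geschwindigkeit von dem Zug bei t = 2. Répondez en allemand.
Wir müssen unsere Gleichung für den Snap s(t) = 24 3-mal integrieren. Mit ∫s(t)dt und Anwendung von j(0) = -30, finden wir j(t) = 24·t - 30. Durch Integration von dem Ruck und Verwendung der Anfangsbedingung a(0) = 4, erhalten wir a(t) = 12·t^2 - 30·t + 4. Die Stammfunktion von der Beschleunigung, mit v(0) = 1, ergibt die Geschwindigkeit: v(t) = 4·t^3 - 15·t^2 + 4·t + 1. Aus der Gleichung für die Geschwindigkeit v(t) = 4·t^3 - 15·t^2 + 4·t + 1, setzen wir t = 2 ein und erhalten v = -19.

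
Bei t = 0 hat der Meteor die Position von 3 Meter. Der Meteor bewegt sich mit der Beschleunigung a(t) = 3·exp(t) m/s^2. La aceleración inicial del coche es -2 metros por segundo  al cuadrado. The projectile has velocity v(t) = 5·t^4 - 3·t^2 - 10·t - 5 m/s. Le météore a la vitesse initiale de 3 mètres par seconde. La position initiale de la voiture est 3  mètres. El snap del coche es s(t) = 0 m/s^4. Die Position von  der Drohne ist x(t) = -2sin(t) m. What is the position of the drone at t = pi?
Using x(t) = -2·sin(t) and substituting t = pi, we find x = 0.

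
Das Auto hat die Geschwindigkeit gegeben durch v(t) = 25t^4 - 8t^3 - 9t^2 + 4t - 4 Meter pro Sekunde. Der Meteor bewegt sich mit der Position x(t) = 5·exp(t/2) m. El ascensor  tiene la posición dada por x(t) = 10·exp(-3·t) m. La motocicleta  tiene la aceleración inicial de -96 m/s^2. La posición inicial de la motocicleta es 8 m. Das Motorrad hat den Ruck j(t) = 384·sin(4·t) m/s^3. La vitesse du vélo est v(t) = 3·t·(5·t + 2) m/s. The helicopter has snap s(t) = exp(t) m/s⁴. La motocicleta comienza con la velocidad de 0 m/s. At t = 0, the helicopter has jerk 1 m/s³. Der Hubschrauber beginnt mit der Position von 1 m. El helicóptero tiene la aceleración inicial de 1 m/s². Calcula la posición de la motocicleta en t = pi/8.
Necesitamos integrar nuestra ecuación de la sacudida j(t) = 384·sin(4·t) 3 veces. Tomando ∫j(t)dt y aplicando a(0) = -96, encontramos a(t) = -96·cos(4·t). La integral de la aceleración, con v(0) = 0, da la velocidad: v(t) = -24·sin(4·t). Integrando la velocidad y usando la condición inicial x(0) = 8, obtenemos x(t) = 6·cos(4·t) + 2. Usando x(t) = 6·cos(4·t) + 2 y sustituyendo t = pi/8, encontramos x = 2.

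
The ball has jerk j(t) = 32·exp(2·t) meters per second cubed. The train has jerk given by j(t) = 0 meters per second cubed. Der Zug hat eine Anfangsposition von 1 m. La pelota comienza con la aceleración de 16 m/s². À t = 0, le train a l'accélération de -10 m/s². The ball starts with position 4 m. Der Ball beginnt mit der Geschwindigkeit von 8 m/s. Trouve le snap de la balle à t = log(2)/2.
Nous devons dériver notre équation du jerk j(t) = 32·exp(2·t) 1 fois. En prenant d/dt de j(t), nous trouvons s(t) = 64·exp(2·t). En utilisant s(t) = 64·exp(2·t) et en substituant t = log(2)/2, nous trouvons s = 128.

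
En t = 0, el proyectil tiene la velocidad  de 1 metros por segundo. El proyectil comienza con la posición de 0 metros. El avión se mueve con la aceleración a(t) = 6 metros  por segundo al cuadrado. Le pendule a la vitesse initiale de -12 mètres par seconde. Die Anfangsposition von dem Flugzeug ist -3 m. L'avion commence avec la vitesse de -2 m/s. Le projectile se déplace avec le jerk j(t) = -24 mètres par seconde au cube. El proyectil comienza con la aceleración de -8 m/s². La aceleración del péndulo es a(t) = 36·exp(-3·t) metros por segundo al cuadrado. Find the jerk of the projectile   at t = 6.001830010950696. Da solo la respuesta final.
The jerk at t = 6.001830010950696 is j = -24.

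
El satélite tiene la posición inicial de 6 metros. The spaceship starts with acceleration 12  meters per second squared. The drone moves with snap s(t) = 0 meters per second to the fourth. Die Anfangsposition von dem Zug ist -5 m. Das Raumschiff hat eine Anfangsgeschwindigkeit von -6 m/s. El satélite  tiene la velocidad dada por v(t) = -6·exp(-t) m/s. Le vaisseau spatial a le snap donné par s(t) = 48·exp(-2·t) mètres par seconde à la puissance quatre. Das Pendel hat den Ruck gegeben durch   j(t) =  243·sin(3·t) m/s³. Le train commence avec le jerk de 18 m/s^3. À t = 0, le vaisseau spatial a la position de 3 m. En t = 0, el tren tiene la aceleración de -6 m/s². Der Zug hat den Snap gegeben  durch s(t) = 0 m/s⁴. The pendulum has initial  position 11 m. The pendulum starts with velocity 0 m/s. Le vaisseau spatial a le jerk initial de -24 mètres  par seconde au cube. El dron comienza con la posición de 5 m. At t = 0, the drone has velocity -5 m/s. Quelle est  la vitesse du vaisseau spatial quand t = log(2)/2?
Nous devons trouver la primitive de notre équation du snap s(t) = 48·exp(-2·t) 3 fois. La primitive du snap, avec j(0) = -24, donne le jerk: j(t) = -24·exp(-2·t). En prenant ∫j(t)dt et en appliquant a(0) = 12, nous trouvons a(t) = 12·exp(-2·t). La primitive de l'accélération, avec v(0) = -6, donne la vitesse: v(t) = -6·exp(-2·t). En utilisant v(t) = -6·exp(-2·t) et en substituant t = log(2)/2, nous trouvons v = -3.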